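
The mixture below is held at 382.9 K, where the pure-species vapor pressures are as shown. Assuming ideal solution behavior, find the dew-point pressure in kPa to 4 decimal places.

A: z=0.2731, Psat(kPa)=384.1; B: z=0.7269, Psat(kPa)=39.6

At the dew point ψ → 1, so Σzᵢ/Kᵢ = 1 with Kᵢ = Pᵢˢᵃᵗ/P ⇒ 1/P = Σzᵢ/Pᵢˢᵃᵗ.
1/P = 0.2731/384.1 + 0.7269/39.6 = 0.0190671 ⇒ P = 52.4464 kPa

Pdew = 52.4464 kPa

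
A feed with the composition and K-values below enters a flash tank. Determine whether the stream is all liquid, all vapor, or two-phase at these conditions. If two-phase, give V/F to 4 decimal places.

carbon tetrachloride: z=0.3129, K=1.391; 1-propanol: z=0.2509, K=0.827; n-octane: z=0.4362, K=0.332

ΣzᵢKᵢ = 0.7876; Σzᵢ/Kᵢ = 1.8422.
Since ΣzᵢKᵢ < 1 the mixture is below its bubble point — single liquid phase.

all liquid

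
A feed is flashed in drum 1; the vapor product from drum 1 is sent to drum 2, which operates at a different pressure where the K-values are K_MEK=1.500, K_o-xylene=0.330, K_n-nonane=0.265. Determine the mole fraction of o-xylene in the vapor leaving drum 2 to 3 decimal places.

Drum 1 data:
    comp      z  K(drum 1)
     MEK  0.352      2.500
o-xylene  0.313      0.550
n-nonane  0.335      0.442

y_o-xylene (drum 2) = 0.072

Drum 1:
Rachford–Rice: g(ψ₁) = Σ zᵢ(Kᵢ−1)/(1+ψ₁(Kᵢ−1)) = 0.
Check two-phase: ΣzᵢKᵢ = 1.200 > 1 and Σzᵢ/Kᵢ = 1.468 > 1, so g(0) = 0.200 > 0 and g(1) = -0.468 < 0.
Newton–Raphson from ψ₁ = 0.49:
  ψ₁ = 0.490: g = -0.1336, g' = -0.565 → ψ₁ = 0.253
  ψ₁ = 0.253: g = 0.0058, g' = -0.638 → ψ₁ = 0.263
Converged at ψ₁ = 0.263.
Drum-1 compositions:
  MEK: x = 0.253, y = 0.631
  o-xylene: x = 0.355, y = 0.195
  n-nonane: x = 0.393, y = 0.173
Drum-2 feed = drum-1 vapor: z₂ = (0.6313, 0.1952, 0.1735).
Drum 2:
Newton iteration, ψ₂⁰ = 0.5:
  ψ₂ = 0.500: g = -0.1458, g' = -0.533 → ψ₂ = 0.227
  ψ₂ = 0.227: g = -0.0237, g' = -0.384 → ψ₂ = 0.165
  ψ₂ = 0.165: g = -0.0006, g' = -0.367 → ψ₂ = 0.163
Converged at ψ₂ = 0.163.
  MEK: x = 0.584, y = 0.875
  o-xylene: x = 0.219, y = 0.072
  n-nonane: x = 0.197, y = 0.052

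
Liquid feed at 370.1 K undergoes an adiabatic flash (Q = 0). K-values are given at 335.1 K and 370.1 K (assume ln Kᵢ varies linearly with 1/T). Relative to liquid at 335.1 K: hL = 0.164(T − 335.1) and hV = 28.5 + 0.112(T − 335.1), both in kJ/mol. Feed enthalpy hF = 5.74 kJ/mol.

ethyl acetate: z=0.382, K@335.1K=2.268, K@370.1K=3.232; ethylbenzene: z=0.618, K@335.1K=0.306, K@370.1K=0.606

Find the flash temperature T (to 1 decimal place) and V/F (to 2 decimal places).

T = 342.0 K, V/F = 0.16

Adiabatic flash: solve Rachford–Rice at each trial T, then check hF = ψ·hV(T) + (1−ψ)·hL(T).
  T = 335.1 K: K = (2.268, 0.306), RR gives ψ = 0.063, H_out = 1.797 kJ/mol
  T = 370.1 K: K = (3.232, 0.606), RR gives ψ = 0.693, H_out = 24.220 kJ/mol
  T = 352.6 K: K = (2.731, 0.438), RR gives ψ = 0.323, H_out = 11.775 kJ/mol
  T = 343.9 K: K = (2.496, 0.368), RR gives ψ = 0.192, H_out = 6.813 kJ/mol
  T = 339.5 K: K = (2.381, 0.336), RR gives ψ = 0.128, H_out = 4.334 kJ/mol
  T = 341.7 K: K = (2.438, 0.352), RR gives ψ = 0.160, H_out = 5.577 kJ/mol
Linear interpolation between T = 341.7 (H_out = 5.577) and T = 343.9 (H_out = 6.813) on hF = 5.74 gives T ≈ 342.0 K, at which ψ = 0.16.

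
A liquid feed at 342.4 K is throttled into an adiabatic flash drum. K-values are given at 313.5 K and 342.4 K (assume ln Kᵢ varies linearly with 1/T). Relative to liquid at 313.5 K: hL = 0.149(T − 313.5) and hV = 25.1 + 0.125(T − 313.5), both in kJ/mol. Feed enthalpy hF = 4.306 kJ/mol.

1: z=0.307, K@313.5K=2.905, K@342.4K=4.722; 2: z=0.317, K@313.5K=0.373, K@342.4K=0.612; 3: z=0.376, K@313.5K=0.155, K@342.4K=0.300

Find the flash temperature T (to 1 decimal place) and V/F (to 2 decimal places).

T = 320.5 K, V/F = 0.13

Adiabatic flash: solve Rachford–Rice at each trial T, then check hF = ψ·hV(T) + (1−ψ)·hL(T).
  T = 313.5 K: K = (2.905, 0.373, 0.155), RR gives ψ = 0.048, H_out = 1.200 kJ/mol
  T = 342.4 K: K = (4.722, 0.612, 0.300), RR gives ψ = 0.354, H_out = 12.957 kJ/mol
  T = 327.9 K: K = (3.740, 0.483, 0.219), RR gives ψ = 0.209, H_out = 7.317 kJ/mol
  T = 320.7 K: K = (3.306, 0.426, 0.185), RR gives ψ = 0.134, H_out = 4.401 kJ/mol
  T = 317.1 K: K = (3.101, 0.399, 0.169), RR gives ψ = 0.092, H_out = 2.849 kJ/mol
  T = 318.9 K: K = (3.202, 0.412, 0.177), RR gives ψ = 0.113, H_out = 3.636 kJ/mol
Linear interpolation between T = 318.9 (H_out = 3.636) and T = 320.7 (H_out = 4.401) on hF = 4.306 gives T ≈ 320.5 K, at which ψ = 0.13.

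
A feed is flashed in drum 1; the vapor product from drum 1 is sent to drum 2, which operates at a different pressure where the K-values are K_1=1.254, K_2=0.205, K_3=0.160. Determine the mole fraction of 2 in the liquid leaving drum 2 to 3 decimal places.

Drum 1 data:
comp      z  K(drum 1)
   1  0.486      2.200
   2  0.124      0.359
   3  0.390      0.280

x_2 (drum 2) = 0.066

Drum 1:
Newton–Raphson from ψ₁ = 0.41:
  ψ₁ = 0.410: g = -0.1153, g' = -0.815 → ψ₁ = 0.268
  ψ₁ = 0.268: g = -0.0030, g' = -0.785 → ψ₁ = 0.265
Converged at ψ₁ = 0.265.
Drum-1 compositions:
  1: x = 0.369, y = 0.811
  2: x = 0.149, y = 0.054
  3: x = 0.482, y = 0.135
Drum-2 feed = drum-1 vapor: z₂ = (0.8115, 0.0536, 0.1349).
Drum 2:
Iterate (Newton) starting at ψ₂ = 0.49:
  ψ₂ = 0.490: g = -0.0791, g' = -0.407 → ψ₂ = 0.296
  ψ₂ = 0.296: g = -0.0148, g' = -0.272 → ψ₂ = 0.241
  ψ₂ = 0.241: g = -0.0007, g' = -0.248 → ψ₂ = 0.239
Converged at ψ₂ = 0.239.
  1: x = 0.765, y = 0.959
  2: x = 0.066, y = 0.014
  3: x = 0.169, y = 0.027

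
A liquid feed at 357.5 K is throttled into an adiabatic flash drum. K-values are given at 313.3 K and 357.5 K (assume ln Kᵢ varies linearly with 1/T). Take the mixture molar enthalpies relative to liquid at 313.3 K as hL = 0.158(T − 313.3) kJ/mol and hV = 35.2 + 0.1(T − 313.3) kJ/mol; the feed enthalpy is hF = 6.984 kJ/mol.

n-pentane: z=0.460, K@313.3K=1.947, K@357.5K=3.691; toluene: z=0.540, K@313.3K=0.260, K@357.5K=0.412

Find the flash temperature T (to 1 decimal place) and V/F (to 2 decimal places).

Adiabatic flash: solve Rachford–Rice at each trial T, then check hF = ψ·hV(T) + (1−ψ)·hL(T).
  T = 313.3 K: K = (1.947, 0.260), RR gives ψ = 0.051, H_out = 1.809 kJ/mol
  T = 357.5 K: K = (3.691, 0.412), RR gives ψ = 0.582, H_out = 25.966 kJ/mol
  T = 335.4 K: K = (2.738, 0.332), RR gives ψ = 0.378, H_out = 16.319 kJ/mol
  T = 324.4 K: K = (2.324, 0.295), RR gives ψ = 0.245, H_out = 10.218 kJ/mol
  T = 318.9 K: K = (2.132, 0.278), RR gives ψ = 0.160, H_out = 6.457 kJ/mol
  T = 321.6 K: K = (2.225, 0.286), RR gives ψ = 0.204, H_out = 8.383 kJ/mol
  T = 320.2 K: K = (2.177, 0.282), RR gives ψ = 0.181, H_out = 7.405 kJ/mol
Linear interpolation between T = 318.9 (H_out = 6.457) and T = 320.2 (H_out = 7.405) on hF = 6.984 gives T ≈ 319.6 K, at which ψ = 0.17.

T = 319.6 K, V/F = 0.17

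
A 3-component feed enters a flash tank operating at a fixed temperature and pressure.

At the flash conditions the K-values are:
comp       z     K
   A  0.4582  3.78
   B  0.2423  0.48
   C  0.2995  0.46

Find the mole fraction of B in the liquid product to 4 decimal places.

x_B = 0.3712

Rachford–Rice: g(ψ) = Σ zᵢ(Kᵢ−1)/(1+ψ(Kᵢ−1)) = 0.
Check two-phase: ΣzᵢKᵢ = 1.9861 > 1 and Σzᵢ/Kᵢ = 1.2771 > 1, so g(0) = 0.9861 > 0 and g(1) = -0.2771 < 0.
Newton iteration, ψ⁰ = 0.62:
  ψ = 0.6200: g = 0.03861, g' = -0.8174 → ψ = 0.6672
  ψ = 0.6672: g = 0.00041, g' = -0.8015 → ψ = 0.6678
Converged at ψ = 0.6678.
Compositions from xᵢ = zᵢ/(1+ψ(Kᵢ−1)), yᵢ = Kᵢxᵢ:
  A: x = 0.1604, y = 0.6064
  B: x = 0.3712, y = 0.1782
  C: x = 0.4684, y = 0.2155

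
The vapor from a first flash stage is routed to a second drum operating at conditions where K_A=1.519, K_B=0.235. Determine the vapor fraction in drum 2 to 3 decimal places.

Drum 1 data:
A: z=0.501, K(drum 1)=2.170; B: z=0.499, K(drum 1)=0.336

V/F (drum 2) = 0.614

Drum 1:
Newton iteration, ψ₁⁰ = 0.63:
  ψ₁ = 0.630: g = -0.2322, g' = -0.878 → ψ₁ = 0.365
  ψ₁ = 0.365: g = -0.0269, g' = -0.720 → ψ₁ = 0.328
Converged at ψ₁ = 0.328.
Drum-1 compositions:
  A: x = 0.362, y = 0.786
  B: x = 0.638, y = 0.214
Drum-2 feed = drum-1 vapor: z₂ = (0.7856, 0.2144).
Drum 2:
Rachford–Rice: g(ψ₂) = Σ zᵢ(Kᵢ−1)/(1+ψ₂(Kᵢ−1)) = 0.
Check two-phase: ΣzᵢKᵢ = 1.244 > 1 and Σzᵢ/Kᵢ = 1.429 > 1, so g(0) = 0.244 > 0 and g(1) = -0.429 < 0.
Binary case is linear: z₁(K₁−1)(1+ψ₂(K₂−1)) + z₂(K₂−1)(1+ψ₂(K₁−1)) = 0
⇒ ψ₂ = [z₁(K₁−1)+z₂(K₂−1)] / [−(K₁−1)(K₂−1)] = 0.2438/0.3970 = 0.614
  A: x = 0.596, y = 0.905
  B: x = 0.404, y = 0.095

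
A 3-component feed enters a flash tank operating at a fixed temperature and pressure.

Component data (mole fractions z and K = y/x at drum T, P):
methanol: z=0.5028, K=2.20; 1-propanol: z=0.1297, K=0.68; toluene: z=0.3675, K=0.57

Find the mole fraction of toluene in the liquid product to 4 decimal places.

x_toluene = 0.5715

Rachford–Rice: g(β) = Σ zᵢ(Kᵢ−1)/(1+β(Kᵢ−1)) = 0.
Check two-phase: ΣzᵢKᵢ = 1.4038 > 1 and Σzᵢ/Kᵢ = 1.0640 > 1, so g(0) = 0.4038 > 0 and g(1) = -0.0640 < 0.
Newton–Raphson from β = 0.5:
  β = 0.5000: g = 0.12638, g' = -0.4119 → β = 0.8068
  β = 0.8068: g = 0.00863, g' = -0.3704 → β = 0.8301
Converged at β = 0.8301.
Compositions from xᵢ = zᵢ/(1+β(Kᵢ−1)), yᵢ = Kᵢxᵢ:
  methanol: x = 0.2519, y = 0.5541
  1-propanol: x = 0.1766, y = 0.1201
  toluene: x = 0.5715, y = 0.3258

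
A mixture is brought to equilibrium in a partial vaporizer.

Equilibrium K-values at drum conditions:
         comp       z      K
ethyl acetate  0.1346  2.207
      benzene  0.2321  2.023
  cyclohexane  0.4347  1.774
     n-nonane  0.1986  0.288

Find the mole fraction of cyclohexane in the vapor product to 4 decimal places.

y_cyclohexane = 0.4532

Let β = V/F and solve Σ zᵢ(Kᵢ−1)/(1+β(Kᵢ−1)) = 0.
Check two-phase: ΣzᵢKᵢ = 1.5950 > 1 and Σzᵢ/Kᵢ = 1.1103 > 1, so g(0) = 0.5950 > 0 and g(1) = -0.1103 < 0.
Newton–Raphson from β = 0.51:
  β = 0.5100: g = 0.27580, g' = -0.5621 → β = 1.0000
  β = 1.0000: g = -0.11034, g' = -1.3962 → β = 0.9210
  β = 0.9210: g = -0.01511, g' = -1.0466 → β = 0.9065
  β = 0.9065: g = -0.00033, g' = -1.0010 → β = 0.9062
Converged at β = 0.9062.
Compositions from xᵢ = zᵢ/(1+β(Kᵢ−1)), yᵢ = Kᵢxᵢ:
  ethyl acetate: x = 0.0643, y = 0.1419
  benzene: x = 0.1204, y = 0.2437
  cyclohexane: x = 0.2555, y = 0.4532
  n-nonane: x = 0.5598, y = 0.1612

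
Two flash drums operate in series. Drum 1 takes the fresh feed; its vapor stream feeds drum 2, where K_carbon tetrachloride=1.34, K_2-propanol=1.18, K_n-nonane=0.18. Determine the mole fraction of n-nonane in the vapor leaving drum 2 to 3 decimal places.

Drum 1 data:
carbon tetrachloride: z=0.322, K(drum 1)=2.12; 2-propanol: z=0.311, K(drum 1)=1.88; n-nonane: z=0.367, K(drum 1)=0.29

Drum 1:
Material balance + equilibrium reduce to Σ zᵢ(Kᵢ−1)/(1+ψ₁(Kᵢ−1)) = 0.
Check two-phase: ΣzᵢKᵢ = 1.374 > 1 and Σzᵢ/Kᵢ = 1.583 > 1, so g(0) = 0.374 > 0 and g(1) = -0.583 < 0.
Newton iteration, ψ₁⁰ = 0.35:
  ψ₁ = 0.350: g = 0.1216, g' = -0.677 → ψ₁ = 0.530
  ψ₁ = 0.530: g = -0.0046, g' = -0.746 → ψ₁ = 0.524
  ψ₁ = 0.524: g = -0.0000, g' = -0.742 → ψ₁ = 0.523
Converged at ψ₁ = 0.523.
Drum-1 compositions:
  carbon tetrachloride: x = 0.203, y = 0.430
  2-propanol: x = 0.213, y = 0.400
  n-nonane: x = 0.584, y = 0.169
Drum-2 feed = drum-1 vapor: z₂ = (0.4303, 0.4003, 0.1694).
Drum 2:
Let ψ₂ = V/F and solve Σ zᵢ(Kᵢ−1)/(1+ψ₂(Kᵢ−1)) = 0.
Check two-phase: ΣzᵢKᵢ = 1.079 > 1 and Σzᵢ/Kᵢ = 1.601 > 1, so g(0) = 0.079 > 0 and g(1) = -0.601 < 0.
Newton iteration, ψ₂⁰ = 0.37:
  ψ₂ = 0.370: g = -0.0019, g' = -0.285 → ψ₂ = 0.363
Converged at ψ₂ = 0.363.
  carbon tetrachloride: x = 0.383, y = 0.513
  2-propanol: x = 0.376, y = 0.443
  n-nonane: x = 0.241, y = 0.043

y_n-nonane (drum 2) = 0.043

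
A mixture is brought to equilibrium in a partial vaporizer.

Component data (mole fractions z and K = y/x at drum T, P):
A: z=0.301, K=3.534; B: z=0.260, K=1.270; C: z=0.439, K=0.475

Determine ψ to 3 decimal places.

Material balance + equilibrium reduce to Σ zᵢ(Kᵢ−1)/(1+ψ(Kᵢ−1)) = 0.
Feasibility: ΣzᵢKᵢ = 1.602, Σzᵢ/Kᵢ = 1.214 — both > 1, two phases present.
Newton–Raphson from ψ = 0.42:
  ψ = 0.420: g = 0.1369, g' = -0.668 → ψ = 0.625
  ψ = 0.625: g = 0.0123, g' = -0.571 → ψ = 0.646
Converged at ψ = 0.646.

ψ = 0.646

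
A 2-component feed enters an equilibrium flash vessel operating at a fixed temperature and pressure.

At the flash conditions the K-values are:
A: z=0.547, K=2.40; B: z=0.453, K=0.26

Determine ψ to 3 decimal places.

ψ = 0.416

Material balance + equilibrium reduce to Σ zᵢ(Kᵢ−1)/(1+ψ(Kᵢ−1)) = 0.
g(0) = ΣzᵢKᵢ − 1 = 0.431 and g(1) = 1 − Σzᵢ/Kᵢ = -0.970, so a root lies in (0, 1).
Binary case is linear: z₁(K₁−1)(1+ψ(K₂−1)) + z₂(K₂−1)(1+ψ(K₁−1)) = 0
⇒ ψ = [z₁(K₁−1)+z₂(K₂−1)] / [−(K₁−1)(K₂−1)] = 0.4306/1.0360 = 0.416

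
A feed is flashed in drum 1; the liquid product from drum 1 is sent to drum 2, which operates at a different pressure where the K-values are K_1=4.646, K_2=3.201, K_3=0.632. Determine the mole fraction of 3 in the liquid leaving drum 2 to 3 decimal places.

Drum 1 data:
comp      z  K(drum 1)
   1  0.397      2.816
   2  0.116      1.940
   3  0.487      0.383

x_3 (drum 2) = 0.895

Drum 1:
Material balance + equilibrium reduce to Σ zᵢ(Kᵢ−1)/(1+ψ₁(Kᵢ−1)) = 0.
Check two-phase: ΣzᵢKᵢ = 1.530 > 1 and Σzᵢ/Kᵢ = 1.472 > 1, so g(0) = 0.530 > 0 and g(1) = -0.472 < 0.
Iterate (Newton) starting at ψ₁ = 0.5:
  ψ₁ = 0.500: g = 0.0175, g' = -0.795 → ψ₁ = 0.522
Converged at ψ₁ = 0.522.
Drum-1 compositions:
  1: x = 0.204, y = 0.574
  2: x = 0.078, y = 0.151
  3: x = 0.718, y = 0.275
Drum-2 feed = drum-1 liquid: z₂ = (0.2038, 0.0778, 0.7184).
Drum 2:
Material balance + equilibrium reduce to Σ zᵢ(Kᵢ−1)/(1+ψ₂(Kᵢ−1)) = 0.
g(0) = ΣzᵢKᵢ − 1 = 0.650 and g(1) = 1 − Σzᵢ/Kᵢ = -0.205, so a root lies in (0, 1).
Newton–Raphson from ψ₂ = 0.56:
  ψ₂ = 0.560: g = -0.0120, g' = -0.523 → ψ₂ = 0.537
Converged at ψ₂ = 0.537.
  1: x = 0.069, y = 0.320
  2: x = 0.036, y = 0.114
  3: x = 0.895, y = 0.566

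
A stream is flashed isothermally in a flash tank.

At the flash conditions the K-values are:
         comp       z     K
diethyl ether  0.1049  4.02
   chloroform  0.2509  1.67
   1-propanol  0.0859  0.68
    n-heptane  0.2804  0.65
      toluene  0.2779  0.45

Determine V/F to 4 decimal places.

V/F = 0.2679

Material balance + equilibrium reduce to Σ zᵢ(Kᵢ−1)/(1+V/F(Kᵢ−1)) = 0.
g(0) = ΣzᵢKᵢ − 1 = 0.2064 and g(1) = 1 − Σzᵢ/Kᵢ = -0.3516, so a root lies in (0, 1).
Newton iteration, V/F⁰ = 0.5:
  V/F = 0.5000: g = -0.11037, g' = -0.4379 → V/F = 0.2480
  V/F = 0.2480: g = 0.01099, g' = -0.5599 → V/F = 0.2676
  V/F = 0.2676: g = 0.00018, g' = -0.5415 → V/F = 0.2679
Converged at V/F = 0.2679.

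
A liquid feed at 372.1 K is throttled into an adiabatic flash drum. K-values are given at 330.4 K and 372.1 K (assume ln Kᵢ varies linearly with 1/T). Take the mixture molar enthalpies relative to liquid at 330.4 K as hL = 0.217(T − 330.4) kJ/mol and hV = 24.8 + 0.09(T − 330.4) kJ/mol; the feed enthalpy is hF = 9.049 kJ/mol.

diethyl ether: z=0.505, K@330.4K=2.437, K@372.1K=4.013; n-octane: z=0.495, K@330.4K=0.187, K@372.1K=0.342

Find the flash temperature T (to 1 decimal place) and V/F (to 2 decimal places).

Adiabatic flash: solve Rachford–Rice at each trial T, then check hF = ψ·hV(T) + (1−ψ)·hL(T).
  T = 330.4 K: K = (2.437, 0.187), RR gives ψ = 0.277, H_out = 6.862 kJ/mol
  T = 372.1 K: K = (4.013, 0.342), RR gives ψ = 0.603, H_out = 20.814 kJ/mol
  T = 351.2 K: K = (3.172, 0.257), RR gives ψ = 0.452, H_out = 14.530 kJ/mol
  T = 340.8 K: K = (2.792, 0.220), RR gives ψ = 0.371, H_out = 10.979 kJ/mol
  T = 335.6 K: K = (2.611, 0.203), RR gives ψ = 0.327, H_out = 9.012 kJ/mol
  T = 338.2 K: K = (2.700, 0.212), RR gives ψ = 0.350, H_out = 10.015 kJ/mol
  T = 336.9 K: K = (2.656, 0.207), RR gives ψ = 0.338, H_out = 9.519 kJ/mol
Linear interpolation between T = 335.6 (H_out = 9.012) and T = 336.9 (H_out = 9.519) on hF = 9.049 gives T ≈ 335.7 K, at which ψ = 0.33.

T = 335.7 K, V/F = 0.33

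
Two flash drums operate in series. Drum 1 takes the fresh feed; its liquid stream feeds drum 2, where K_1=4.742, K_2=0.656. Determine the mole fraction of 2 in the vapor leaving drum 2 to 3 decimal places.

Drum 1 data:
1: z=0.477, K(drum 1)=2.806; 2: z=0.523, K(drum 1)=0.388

Drum 1:
Let ψ₁ = V/F and solve Σ zᵢ(Kᵢ−1)/(1+ψ₁(Kᵢ−1)) = 0.
g(0) = ΣzᵢKᵢ − 1 = 0.541 and g(1) = 1 − Σzᵢ/Kᵢ = -0.518, so a root lies in (0, 1).
Newton–Raphson from ψ₁ = 0.37:
  ψ₁ = 0.370: g = 0.1026, g' = -0.886 → ψ₁ = 0.486
  ψ₁ = 0.486: g = 0.0034, g' = -0.838 → ψ₁ = 0.490
Converged at ψ₁ = 0.490.
Drum-1 compositions:
  1: x = 0.253, y = 0.710
  2: x = 0.747, y = 0.290
Drum-2 feed = drum-1 liquid: z₂ = (0.2531, 0.7469).
Drum 2:
Let ψ₂ = V/F and solve Σ zᵢ(Kᵢ−1)/(1+ψ₂(Kᵢ−1)) = 0.
g(0) = ΣzᵢKᵢ − 1 = 0.690 and g(1) = 1 − Σzᵢ/Kᵢ = -0.192, so a root lies in (0, 1).
Newton–Raphson from ψ₂ = 0.5:
  ψ₂ = 0.500: g = 0.0196, g' = -0.559 → ψ₂ = 0.535
  ψ₂ = 0.535: g = 0.0006, g' = -0.526 → ψ₂ = 0.536
Converged at ψ₂ = 0.536.
  1: x = 0.084, y = 0.399
  2: x = 0.916, y = 0.601

y_2 (drum 2) = 0.601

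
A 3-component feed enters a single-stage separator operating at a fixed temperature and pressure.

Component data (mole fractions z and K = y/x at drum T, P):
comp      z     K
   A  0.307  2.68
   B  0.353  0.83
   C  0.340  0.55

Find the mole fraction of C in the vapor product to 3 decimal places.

Material balance + equilibrium reduce to Σ zᵢ(Kᵢ−1)/(1+ψ(Kᵢ−1)) = 0.
Feasibility: ΣzᵢKᵢ = 1.303, Σzᵢ/Kᵢ = 1.158 — both > 1, two phases present.
Newton iteration, ψ⁰ = 0.5:
  ψ = 0.500: g = 0.0173, g' = -0.383 → ψ = 0.545
  ψ = 0.545: g = 0.0003, g' = -0.369 → ψ = 0.546
Converged at ψ = 0.546.
Compositions from xᵢ = zᵢ/(1+ψ(Kᵢ−1)), yᵢ = Kᵢxᵢ:
  A: x = 0.160, y = 0.429
  B: x = 0.389, y = 0.323
  C: x = 0.451, y = 0.248

y_C = 0.248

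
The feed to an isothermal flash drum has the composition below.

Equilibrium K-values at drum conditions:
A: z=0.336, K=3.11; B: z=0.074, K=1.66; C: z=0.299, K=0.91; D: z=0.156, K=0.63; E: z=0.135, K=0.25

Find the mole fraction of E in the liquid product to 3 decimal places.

x_E = 0.284

Newton–Raphson from V/F = 0.5:
  V/F = 0.500: g = 0.1207, g' = -0.602 → V/F = 0.701
  V/F = 0.701: g = -0.0006, g' = -0.638 → V/F = 0.700
Converged at V/F = 0.700.
Compositions from xᵢ = zᵢ/(1+V/F(Kᵢ−1)), yᵢ = Kᵢxᵢ:
  A: x = 0.136, y = 0.422
  B: x = 0.051, y = 0.084
  C: x = 0.319, y = 0.290
  D: x = 0.211, y = 0.133
  E: x = 0.284, y = 0.071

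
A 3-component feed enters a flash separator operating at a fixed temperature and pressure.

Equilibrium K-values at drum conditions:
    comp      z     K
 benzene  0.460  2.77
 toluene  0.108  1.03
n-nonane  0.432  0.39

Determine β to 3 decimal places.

β = 0.576

Material balance + equilibrium reduce to Σ zᵢ(Kᵢ−1)/(1+β(Kᵢ−1)) = 0.
g(0) = ΣzᵢKᵢ − 1 = 0.554 and g(1) = 1 − Σzᵢ/Kᵢ = -0.379, so a root lies in (0, 1).
Iterate (Newton) starting at β = 0.5:
  β = 0.500: g = 0.0560, g' = -0.738 → β = 0.576
Converged at β = 0.576.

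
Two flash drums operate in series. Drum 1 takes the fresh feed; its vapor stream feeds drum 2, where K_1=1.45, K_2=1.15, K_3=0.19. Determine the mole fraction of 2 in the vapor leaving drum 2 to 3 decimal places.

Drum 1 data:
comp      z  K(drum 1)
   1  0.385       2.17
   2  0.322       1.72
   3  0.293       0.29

y_2 (drum 2) = 0.397

Drum 1:
Newton iteration, ψ₁⁰ = 0.46:
  ψ₁ = 0.460: g = 0.1581, g' = -0.643 → ψ₁ = 0.706
  ψ₁ = 0.706: g = -0.0167, g' = -0.825 → ψ₁ = 0.686
  ψ₁ = 0.686: g = -0.0003, g' = -0.798 → ψ₁ = 0.685
Converged at ψ₁ = 0.685.
Drum-1 compositions:
  1: x = 0.214, y = 0.464
  2: x = 0.216, y = 0.371
  3: x = 0.571, y = 0.166
Drum-2 feed = drum-1 vapor: z₂ = (0.4636, 0.3708, 0.1655).
Drum 2:
Let ψ₂ = V/F and solve Σ zᵢ(Kᵢ−1)/(1+ψ₂(Kᵢ−1)) = 0.
g(0) = ΣzᵢKᵢ − 1 = 0.130 and g(1) = 1 − Σzᵢ/Kᵢ = -0.513, so a root lies in (0, 1).
Newton iteration, ψ₂⁰ = 0.5:
  ψ₂ = 0.500: g = -0.0033, g' = -0.377 → ψ₂ = 0.491
Converged at ψ₂ = 0.491.
  1: x = 0.380, y = 0.551
  2: x = 0.345, y = 0.397
  3: x = 0.275, y = 0.052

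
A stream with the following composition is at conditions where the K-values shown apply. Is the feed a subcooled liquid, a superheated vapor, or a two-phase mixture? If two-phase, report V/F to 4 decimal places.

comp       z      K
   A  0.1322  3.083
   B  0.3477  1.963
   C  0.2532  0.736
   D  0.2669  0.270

ΣzᵢKᵢ = 1.3485; Σzᵢ/Kᵢ = 1.5525.
Both exceed 1, so a two-phase solution exists.
Rachford–Rice: g(ψ) = Σ zᵢ(Kᵢ−1)/(1+ψ(Kᵢ−1)) = 0.
Newton iteration, ψ⁰ = 0.55:
  ψ = 0.5500: g = -0.05651, g' = -0.6836 → ψ = 0.4673
  ψ = 0.4673: g = -0.00153, g' = -0.6513 → ψ = 0.4650
Converged at ψ = 0.4650.

two-phase, V/F = 0.4650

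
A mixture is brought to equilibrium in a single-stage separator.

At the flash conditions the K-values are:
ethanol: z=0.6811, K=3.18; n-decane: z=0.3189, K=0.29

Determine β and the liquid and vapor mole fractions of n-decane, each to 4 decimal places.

β = 0.8130, x_n-decane = 0.7543, y_n-decane = 0.2188

Material balance + equilibrium reduce to Σ zᵢ(Kᵢ−1)/(1+β(Kᵢ−1)) = 0.
Check two-phase: ΣzᵢKᵢ = 2.2584 > 1 and Σzᵢ/Kᵢ = 1.3138 > 1, so g(0) = 1.2584 > 0 and g(1) = -0.3138 < 0.
Newton iteration, β⁰ = 0.5:
  β = 0.5000: g = 0.35939, g' = -1.1274 → β = 0.8188
  β = 0.8188: g = -0.00764, g' = -1.3345 → β = 0.8130
Converged at β = 0.8130.
Compositions from xᵢ = zᵢ/(1+β(Kᵢ−1)), yᵢ = Kᵢxᵢ:
  ethanol: x = 0.2457, y = 0.7812
  n-decane: x = 0.7543, y = 0.2188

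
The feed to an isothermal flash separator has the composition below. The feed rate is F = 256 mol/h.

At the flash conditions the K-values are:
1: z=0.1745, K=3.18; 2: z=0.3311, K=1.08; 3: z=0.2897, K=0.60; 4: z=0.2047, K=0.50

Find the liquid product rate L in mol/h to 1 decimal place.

L = 177.0 mol/h

Iterate (Newton) starting at β = 0.5:
  β = 0.5000: g = -0.07383, g' = -0.3552 → β = 0.2921
  β = 0.2921: g = 0.00721, g' = -0.4411 → β = 0.3085
  β = 0.3085: g = 0.00009, g' = -0.4303 → β = 0.3087
Converged at β = 0.3087.
Then V = β·F = 0.3087·256 = 79.0 mol/h and L = F − V = 177.0 mol/h.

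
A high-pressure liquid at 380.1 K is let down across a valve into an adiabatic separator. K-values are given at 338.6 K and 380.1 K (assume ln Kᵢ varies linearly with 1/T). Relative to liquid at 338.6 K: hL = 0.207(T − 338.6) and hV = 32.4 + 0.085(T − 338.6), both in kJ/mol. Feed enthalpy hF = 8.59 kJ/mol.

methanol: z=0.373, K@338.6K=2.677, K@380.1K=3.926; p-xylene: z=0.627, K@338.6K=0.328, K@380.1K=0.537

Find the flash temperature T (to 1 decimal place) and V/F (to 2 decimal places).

T = 344.2 K, V/F = 0.23

Adiabatic flash: solve Rachford–Rice at each trial T, then check hF = ψ·hV(T) + (1−ψ)·hL(T).
  T = 338.6 K: K = (2.677, 0.328), RR gives ψ = 0.181, H_out = 5.870 kJ/mol
  T = 380.1 K: K = (3.926, 0.537), RR gives ψ = 0.591, H_out = 24.756 kJ/mol
  T = 359.4 K: K = (3.279, 0.426), RR gives ψ = 0.375, H_out = 15.495 kJ/mol
  T = 349.0 K: K = (2.972, 0.375), RR gives ψ = 0.279, H_out = 10.840 kJ/mol
  T = 343.8 K: K = (2.823, 0.351), RR gives ψ = 0.231, H_out = 8.412 kJ/mol
  T = 346.4 K: K = (2.897, 0.363), RR gives ψ = 0.255, H_out = 9.638 kJ/mol
  T = 345.1 K: K = (2.860, 0.357), RR gives ψ = 0.243, H_out = 9.028 kJ/mol
Linear interpolation between T = 343.8 (H_out = 8.412) and T = 345.1 (H_out = 9.028) on hF = 8.59 gives T ≈ 344.2 K, at which ψ = 0.23.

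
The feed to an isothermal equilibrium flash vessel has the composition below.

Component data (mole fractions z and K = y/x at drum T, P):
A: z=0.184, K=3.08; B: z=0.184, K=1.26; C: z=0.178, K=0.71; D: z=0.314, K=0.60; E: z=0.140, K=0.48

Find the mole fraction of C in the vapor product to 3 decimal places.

y_C = 0.138

Rachford–Rice: g(V/F) = Σ zᵢ(Kᵢ−1)/(1+V/F(Kᵢ−1)) = 0.
g(0) = ΣzᵢKᵢ − 1 = 0.181 and g(1) = 1 − Σzᵢ/Kᵢ = -0.271, so a root lies in (0, 1).
Newton–Raphson from V/F = 0.34:
  V/F = 0.340: g = -0.0229, g' = -0.425 → V/F = 0.286
  V/F = 0.286: g = 0.0008, g' = -0.458 → V/F = 0.288
Converged at V/F = 0.288.
Compositions from xᵢ = zᵢ/(1+V/F(Kᵢ−1)), yᵢ = Kᵢxᵢ:
  A: x = 0.115, y = 0.354
  B: x = 0.171, y = 0.216
  C: x = 0.194, y = 0.138
  D: x = 0.355, y = 0.213
  E: x = 0.165, y = 0.079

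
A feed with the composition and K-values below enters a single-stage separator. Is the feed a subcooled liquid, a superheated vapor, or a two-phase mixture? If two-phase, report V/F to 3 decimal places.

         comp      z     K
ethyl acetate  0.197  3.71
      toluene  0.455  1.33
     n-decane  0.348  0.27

two-phase, V/F = 0.441

ΣzᵢKᵢ = 1.430; Σzᵢ/Kᵢ = 1.684.
Both exceed 1, so a two-phase solution exists.
Newton–Raphson from ψ = 0.67:
  ψ = 0.670: g = -0.1847, g' = -0.926 → ψ = 0.471
  ψ = 0.471: g = -0.0224, g' = -0.747 → ψ = 0.441
Converged at ψ = 0.441.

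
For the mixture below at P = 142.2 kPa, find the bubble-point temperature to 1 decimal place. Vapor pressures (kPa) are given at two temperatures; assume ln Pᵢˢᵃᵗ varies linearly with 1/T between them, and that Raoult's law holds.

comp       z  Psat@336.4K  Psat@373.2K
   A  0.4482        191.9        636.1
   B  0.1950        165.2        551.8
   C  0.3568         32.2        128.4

T = 338.9 K

Bubble-point temperature: ΣzᵢPᵢˢᵃᵗ(T) = P. Interpolate ln Pᵢˢᵃᵗ = aᵢ + bᵢ/T.
  T = 336.4 K: ΣzᵢPᵢˢᵃᵗ = 129.71 kPa
  T = 373.2 K: ΣzᵢPᵢˢᵃᵗ = 438.51 kPa
  T = 354.8 K: ΣzᵢPᵢˢᵃᵗ = 246.06 kPa
  T = 345.6 K: ΣzᵢPᵢˢᵃᵗ = 180.17 kPa
  T = 341.0 K: ΣzᵢPᵢˢᵃᵗ = 153.21 kPa
  T = 338.7 K: ΣzᵢPᵢˢᵃᵗ = 141.05 kPa
Interpolating between 338.7 K and 341.0 K gives T ≈ 338.9 K.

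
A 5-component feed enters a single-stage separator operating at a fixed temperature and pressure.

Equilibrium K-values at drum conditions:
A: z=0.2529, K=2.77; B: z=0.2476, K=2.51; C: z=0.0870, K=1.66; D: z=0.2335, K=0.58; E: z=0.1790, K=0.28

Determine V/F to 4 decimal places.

V/F = 0.7285

Rachford–Rice: g(V/F) = Σ zᵢ(Kᵢ−1)/(1+V/F(Kᵢ−1)) = 0.
g(0) = ΣzᵢKᵢ − 1 = 0.6520 and g(1) = 1 − Σzᵢ/Kᵢ = -0.2842, so a root lies in (0, 1).
Newton–Raphson from V/F = 0.5:
  V/F = 0.5000: g = 0.16816, g' = -0.7202 → V/F = 0.7335
  V/F = 0.7335: g = -0.00399, g' = -0.7970 → V/F = 0.7285
Converged at V/F = 0.7285.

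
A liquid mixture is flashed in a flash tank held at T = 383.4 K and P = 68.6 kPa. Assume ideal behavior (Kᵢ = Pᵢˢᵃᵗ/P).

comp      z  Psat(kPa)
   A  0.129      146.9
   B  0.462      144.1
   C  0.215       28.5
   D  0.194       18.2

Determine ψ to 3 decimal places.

Raoult's law: Kᵢ = Pᵢˢᵃᵗ/P = Pᵢˢᵃᵗ/68.6.
  K_A = 146.9/68.6 = 2.14140, K_B = 144.1/68.6 = 2.10058, K_C = 28.5/68.6 = 0.41545, K_D = 18.2/68.6 = 0.26531
Iterate (Newton) starting at ψ = 0.68:
  ψ = 0.680: g = -0.1197, g' = -0.857 → ψ = 0.540
  ψ = 0.540: g = -0.0101, g' = -0.729 → ψ = 0.526
Converged at ψ = 0.526.

ψ = 0.526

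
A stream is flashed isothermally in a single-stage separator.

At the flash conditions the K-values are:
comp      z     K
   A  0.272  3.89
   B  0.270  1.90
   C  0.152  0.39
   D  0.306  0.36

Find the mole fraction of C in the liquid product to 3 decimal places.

x_C = 0.235

Rachford–Rice: g(ψ) = Σ zᵢ(Kᵢ−1)/(1+ψ(Kᵢ−1)) = 0.
Check two-phase: ΣzᵢKᵢ = 1.741 > 1 and Σzᵢ/Kᵢ = 1.452 > 1, so g(0) = 0.741 > 0 and g(1) = -0.452 < 0.
Newton–Raphson from ψ = 0.52:
  ψ = 0.520: g = 0.0503, g' = -0.867 → ψ = 0.578
Converged at ψ = 0.578.
Compositions from xᵢ = zᵢ/(1+ψ(Kᵢ−1)), yᵢ = Kᵢxᵢ:
  A: x = 0.102, y = 0.396
  B: x = 0.178, y = 0.337
  C: x = 0.235, y = 0.092
  D: x = 0.486, y = 0.175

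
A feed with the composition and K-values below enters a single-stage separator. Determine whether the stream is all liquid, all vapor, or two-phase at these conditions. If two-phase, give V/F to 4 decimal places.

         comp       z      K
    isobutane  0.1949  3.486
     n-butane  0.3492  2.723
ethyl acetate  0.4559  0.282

two-phase, V/F = 0.5256

ΣzᵢKᵢ = 1.7589; Σzᵢ/Kᵢ = 1.8008.
Both exceed 1, so a two-phase solution exists.
Iterate (Newton) starting at ψ = 0.5:
  ψ = 0.5000: g = 0.02857, g' = -1.1106 → ψ = 0.5257
  ψ = 0.5257: g = -0.00009, g' = -1.1182 → ψ = 0.5256
Converged at ψ = 0.5256.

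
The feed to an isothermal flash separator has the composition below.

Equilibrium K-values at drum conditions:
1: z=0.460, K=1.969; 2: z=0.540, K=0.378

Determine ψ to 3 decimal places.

ψ = 0.182

Let ψ = V/F and solve Σ zᵢ(Kᵢ−1)/(1+ψ(Kᵢ−1)) = 0.
g(0) = ΣzᵢKᵢ − 1 = 0.110 and g(1) = 1 − Σzᵢ/Kᵢ = -0.662, so a root lies in (0, 1).
Binary case is linear: z₁(K₁−1)(1+ψ(K₂−1)) + z₂(K₂−1)(1+ψ(K₁−1)) = 0
⇒ ψ = [z₁(K₁−1)+z₂(K₂−1)] / [−(K₁−1)(K₂−1)] = 0.1099/0.6027 = 0.182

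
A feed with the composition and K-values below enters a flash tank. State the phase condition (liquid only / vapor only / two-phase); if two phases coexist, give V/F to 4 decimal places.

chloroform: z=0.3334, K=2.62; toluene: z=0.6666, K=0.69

ΣzᵢKᵢ = 1.3335; Σzᵢ/Kᵢ = 1.0933.
Both exceed 1, so a two-phase solution exists.
Binary case is linear: z₁(K₁−1)(1+ψ(K₂−1)) + z₂(K₂−1)(1+ψ(K₁−1)) = 0
⇒ ψ = [z₁(K₁−1)+z₂(K₂−1)] / [−(K₁−1)(K₂−1)] = 0.33346/0.50220 = 0.6640

two-phase, V/F = 0.6640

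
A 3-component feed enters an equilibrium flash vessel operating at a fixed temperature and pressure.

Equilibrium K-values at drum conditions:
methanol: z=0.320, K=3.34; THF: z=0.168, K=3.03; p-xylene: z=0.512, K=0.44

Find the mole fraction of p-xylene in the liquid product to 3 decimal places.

x_p-xylene = 0.799

Material balance + equilibrium reduce to Σ zᵢ(Kᵢ−1)/(1+ψ(Kᵢ−1)) = 0.
Feasibility: ΣzᵢKᵢ = 1.803, Σzᵢ/Kᵢ = 1.315 — both > 1, two phases present.
Iterate (Newton) starting at ψ = 0.5:
  ψ = 0.500: g = 0.1161, g' = -0.852 → ψ = 0.636
  ψ = 0.636: g = 0.0043, g' = -0.802 → ψ = 0.642
Converged at ψ = 0.642.
Compositions from xᵢ = zᵢ/(1+ψ(Kᵢ−1)), yᵢ = Kᵢxᵢ:
  methanol: x = 0.128, y = 0.427
  THF: x = 0.073, y = 0.221
  p-xylene: x = 0.799, y = 0.352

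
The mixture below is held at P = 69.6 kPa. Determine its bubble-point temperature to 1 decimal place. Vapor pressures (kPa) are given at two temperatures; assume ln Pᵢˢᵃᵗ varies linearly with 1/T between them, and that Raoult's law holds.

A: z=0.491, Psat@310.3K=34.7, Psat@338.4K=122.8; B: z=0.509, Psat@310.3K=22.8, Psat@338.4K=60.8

Bubble-point temperature: ΣzᵢPᵢˢᵃᵗ(T) = P. Interpolate ln Pᵢˢᵃᵗ = aᵢ + bᵢ/T.
  T = 310.3 K: ΣzᵢPᵢˢᵃᵗ = 28.64 kPa
  T = 338.4 K: ΣzᵢPᵢˢᵃᵗ = 91.24 kPa
  T = 324.4 K: ΣzᵢPᵢˢᵃᵗ = 52.41 kPa
  T = 331.4 K: ΣzᵢPᵢˢᵃᵗ = 69.52 kPa
  T = 334.9 K: ΣzᵢPᵢˢᵃᵗ = 79.75 kPa
  T = 333.1 K: ΣzᵢPᵢˢᵃᵗ = 74.34 kPa
Interpolating between 331.4 K and 333.1 K gives T ≈ 331.4 K.

T = 331.4 K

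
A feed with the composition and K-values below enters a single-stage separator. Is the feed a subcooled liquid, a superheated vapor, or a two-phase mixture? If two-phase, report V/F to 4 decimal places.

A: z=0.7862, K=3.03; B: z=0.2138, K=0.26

two-phase, V/F = 0.9571

ΣzᵢKᵢ = 2.4378; Σzᵢ/Kᵢ = 1.0818.
Both exceed 1, so a two-phase solution exists.
Material balance + equilibrium reduce to Σ zᵢ(Kᵢ−1)/(1+ψ(Kᵢ−1)) = 0.
Binary case is linear: z₁(K₁−1)(1+ψ(K₂−1)) + z₂(K₂−1)(1+ψ(K₁−1)) = 0
⇒ ψ = [z₁(K₁−1)+z₂(K₂−1)] / [−(K₁−1)(K₂−1)] = 1.43777/1.50220 = 0.9571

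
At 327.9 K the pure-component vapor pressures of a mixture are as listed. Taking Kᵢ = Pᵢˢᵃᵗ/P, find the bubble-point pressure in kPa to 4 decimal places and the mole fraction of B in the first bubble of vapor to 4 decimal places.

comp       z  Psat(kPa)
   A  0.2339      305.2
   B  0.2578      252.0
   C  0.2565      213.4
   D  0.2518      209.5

Pbub = 243.8411 kPa, y_B = 0.2664

At the bubble point ψ → 0, so ΣzᵢKᵢ = 1 with Kᵢ = Pᵢˢᵃᵗ/P ⇒ P = ΣzᵢPᵢˢᵃᵗ.
P = 0.2339·305.2 + 0.2578·252.0 + 0.2565·213.4 + 0.2518·209.5 = 243.8411 kPa
yᵢ = zᵢPᵢˢᵃᵗ/P ⇒ y_B = 0.2578·252.0/243.8411 = 0.2664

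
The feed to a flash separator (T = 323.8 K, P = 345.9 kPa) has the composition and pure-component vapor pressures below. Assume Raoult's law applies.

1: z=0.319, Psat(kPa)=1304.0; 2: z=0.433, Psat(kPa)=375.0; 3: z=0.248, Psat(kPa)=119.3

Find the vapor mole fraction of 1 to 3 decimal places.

y_1 = 0.390

Raoult's law: Kᵢ = Pᵢˢᵃᵗ/P = Pᵢˢᵃᵗ/345.9.
  K_1 = 1304.0/345.9 = 3.76988, K_2 = 375.0/345.9 = 1.08413, K_3 = 119.3/345.9 = 0.34490
Rachford–Rice: g(V/F) = Σ zᵢ(Kᵢ−1)/(1+V/F(Kᵢ−1)) = 0.
Feasibility: ΣzᵢKᵢ = 1.758, Σzᵢ/Kᵢ = 1.203 — both > 1, two phases present.
Iterate (Newton) starting at V/F = 0.54:
  V/F = 0.540: g = 0.1375, g' = -0.651 → V/F = 0.751
  V/F = 0.751: g = 0.0011, g' = -0.673 → V/F = 0.753
Converged at V/F = 0.753.
Compositions from xᵢ = zᵢ/(1+V/F(Kᵢ−1)), yᵢ = Kᵢxᵢ:
  1: x = 0.103, y = 0.390
  2: x = 0.407, y = 0.441
  3: x = 0.489, y = 0.169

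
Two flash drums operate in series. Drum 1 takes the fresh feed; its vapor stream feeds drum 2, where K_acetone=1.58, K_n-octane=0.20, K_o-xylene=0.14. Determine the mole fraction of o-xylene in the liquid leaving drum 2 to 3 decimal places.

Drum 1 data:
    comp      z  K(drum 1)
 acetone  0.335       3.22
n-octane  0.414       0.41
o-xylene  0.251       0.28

x_o-xylene (drum 2) = 0.128

Drum 1:
Newton–Raphson from ψ₁ = 0.5:
  ψ₁ = 0.500: g = -0.2764, g' = -0.978 → ψ₁ = 0.218
  ψ₁ = 0.218: g = 0.0070, g' = -1.123 → ψ₁ = 0.224
Converged at ψ₁ = 0.224.
Drum-1 compositions:
  acetone: x = 0.224, y = 0.721
  n-octane: x = 0.477, y = 0.196
  o-xylene: x = 0.299, y = 0.084
Drum-2 feed = drum-1 vapor: z₂ = (0.7207, 0.1956, 0.0838).
Drum 2:
Material balance + equilibrium reduce to Σ zᵢ(Kᵢ−1)/(1+ψ₂(Kᵢ−1)) = 0.
Feasibility: ΣzᵢKᵢ = 1.189, Σzᵢ/Kᵢ = 2.032 — both > 1, two phases present.
Iterate (Newton) starting at ψ₂ = 0.6:
  ψ₂ = 0.600: g = -0.1397, g' = -0.861 → ψ₂ = 0.438
  ψ₂ = 0.438: g = -0.0230, g' = -0.610 → ψ₂ = 0.400
  ψ₂ = 0.400: g = -0.0007, g' = -0.574 → ψ₂ = 0.399
Converged at ψ₂ = 0.399.
  acetone: x = 0.585, y = 0.925
  n-octane: x = 0.287, y = 0.057
  o-xylene: x = 0.128, y = 0.018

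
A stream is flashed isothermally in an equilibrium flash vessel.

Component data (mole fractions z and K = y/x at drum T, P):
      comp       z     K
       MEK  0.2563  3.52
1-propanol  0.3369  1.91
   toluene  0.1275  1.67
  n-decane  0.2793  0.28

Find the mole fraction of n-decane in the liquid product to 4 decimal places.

x_n-decane = 0.6317

Let ψ = V/F and solve Σ zᵢ(Kᵢ−1)/(1+ψ(Kᵢ−1)) = 0.
g(0) = ΣzᵢKᵢ − 1 = 0.8368 and g(1) = 1 − Σzᵢ/Kᵢ = -0.3230, so a root lies in (0, 1).
Newton iteration, ψ⁰ = 0.51:
  ψ = 0.5100: g = 0.23791, g' = -0.8352 → ψ = 0.7949
  ψ = 0.7949: g = -0.02146, g' = -1.0903 → ψ = 0.7752
  ψ = 0.7752: g = -0.00042, g' = -1.0489 → ψ = 0.7748
Converged at ψ = 0.7748.
Compositions from xᵢ = zᵢ/(1+ψ(Kᵢ−1)), yᵢ = Kᵢxᵢ:
  MEK: x = 0.0868, y = 0.3056
  1-propanol: x = 0.1976, y = 0.3774
  toluene: x = 0.0839, y = 0.1402
  n-decane: x = 0.6317, y = 0.1769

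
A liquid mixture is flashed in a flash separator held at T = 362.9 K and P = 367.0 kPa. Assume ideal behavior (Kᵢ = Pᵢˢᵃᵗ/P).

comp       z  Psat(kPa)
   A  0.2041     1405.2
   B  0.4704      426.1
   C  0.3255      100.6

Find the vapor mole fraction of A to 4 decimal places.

y_A = 0.3605

Raoult's law: Kᵢ = Pᵢˢᵃᵗ/P = Pᵢˢᵃᵗ/367.0.
  K_A = 1405.2/367.0 = 3.828883, K_B = 426.1/367.0 = 1.161035, K_C = 100.6/367.0 = 0.274114
Material balance + equilibrium reduce to Σ zᵢ(Kᵢ−1)/(1+ψ(Kᵢ−1)) = 0.
g(0) = ΣzᵢKᵢ − 1 = 0.4169 and g(1) = 1 − Σzᵢ/Kᵢ = -0.6459, so a root lies in (0, 1).
Newton iteration, ψ⁰ = 0.41:
  ψ = 0.4100: g = 0.00199, g' = -0.7085 → ψ = 0.4128
Converged at ψ = 0.4128.
Compositions from xᵢ = zᵢ/(1+ψ(Kᵢ−1)), yᵢ = Kᵢxᵢ:
  A: x = 0.0942, y = 0.3605
  B: x = 0.4411, y = 0.5121
  C: x = 0.4648, y = 0.1274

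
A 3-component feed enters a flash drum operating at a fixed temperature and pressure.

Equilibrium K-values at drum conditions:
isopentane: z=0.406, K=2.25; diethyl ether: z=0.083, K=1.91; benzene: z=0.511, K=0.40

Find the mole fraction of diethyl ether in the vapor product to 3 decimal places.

y_diethyl ether = 0.117

Let ψ = V/F and solve Σ zᵢ(Kᵢ−1)/(1+ψ(Kᵢ−1)) = 0.
Feasibility: ΣzᵢKᵢ = 1.276, Σzᵢ/Kᵢ = 1.501 — both > 1, two phases present.
Newton iteration, ψ⁰ = 0.5:
  ψ = 0.500: g = -0.0738, g' = -0.648 → ψ = 0.386
  ψ = 0.386: g = -0.0009, g' = -0.638 → ψ = 0.385
Converged at ψ = 0.385.
Compositions from xᵢ = zᵢ/(1+ψ(Kᵢ−1)), yᵢ = Kᵢxᵢ:
  isopentane: x = 0.274, y = 0.617
  diethyl ether: x = 0.061, y = 0.117
  benzene: x = 0.664, y = 0.266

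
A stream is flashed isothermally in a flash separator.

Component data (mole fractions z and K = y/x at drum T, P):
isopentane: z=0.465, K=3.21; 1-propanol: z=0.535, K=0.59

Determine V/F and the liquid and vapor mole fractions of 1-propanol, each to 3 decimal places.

Rachford–Rice: g(V/F) = Σ zᵢ(Kᵢ−1)/(1+V/F(Kᵢ−1)) = 0.
Feasibility: ΣzᵢKᵢ = 1.808, Σzᵢ/Kᵢ = 1.052 — both > 1, two phases present.
Binary case is linear: z₁(K₁−1)(1+V/F(K₂−1)) + z₂(K₂−1)(1+V/F(K₁−1)) = 0
⇒ V/F = [z₁(K₁−1)+z₂(K₂−1)] / [−(K₁−1)(K₂−1)] = 0.8083/0.9061 = 0.892
Compositions from xᵢ = zᵢ/(1+V/F(Kᵢ−1)), yᵢ = Kᵢxᵢ:
  isopentane: x = 0.156, y = 0.502
  1-propanol: x = 0.844, y = 0.498

V/F = 0.892, x_1-propanol = 0.844, y_1-propanol = 0.498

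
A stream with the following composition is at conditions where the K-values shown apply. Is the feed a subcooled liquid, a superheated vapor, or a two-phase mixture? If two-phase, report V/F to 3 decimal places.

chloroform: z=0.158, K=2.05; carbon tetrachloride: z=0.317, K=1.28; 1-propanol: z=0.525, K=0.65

ΣzᵢKᵢ = 1.071; Σzᵢ/Kᵢ = 1.132.
Both exceed 1, so a two-phase solution exists.
Rachford–Rice: g(ψ) = Σ zᵢ(Kᵢ−1)/(1+ψ(Kᵢ−1)) = 0.
Newton iteration, ψ⁰ = 0.33:
  ψ = 0.330: g = -0.0033, g' = -0.199 → ψ = 0.314
Converged at ψ = 0.314.

two-phase, V/F = 0.314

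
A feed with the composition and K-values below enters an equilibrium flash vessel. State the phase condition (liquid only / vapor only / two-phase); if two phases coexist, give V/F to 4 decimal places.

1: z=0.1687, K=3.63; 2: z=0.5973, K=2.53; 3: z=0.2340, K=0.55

ΣzᵢKᵢ = 2.2523; Σzᵢ/Kᵢ = 0.7080.
Since Σzᵢ/Kᵢ < 1 the mixture is above its dew point — single vapor phase.

vapor only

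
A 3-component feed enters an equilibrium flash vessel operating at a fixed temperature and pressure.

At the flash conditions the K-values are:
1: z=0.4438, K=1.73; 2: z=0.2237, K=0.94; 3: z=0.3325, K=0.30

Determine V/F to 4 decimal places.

V/F = 0.1962

Material balance + equilibrium reduce to Σ zᵢ(Kᵢ−1)/(1+V/F(Kᵢ−1)) = 0.
Check two-phase: ΣzᵢKᵢ = 1.0778 > 1 and Σzᵢ/Kᵢ = 1.6028 > 1, so g(0) = 0.0778 > 0 and g(1) = -0.6028 < 0.
Iterate (Newton) starting at V/F = 0.5:
  V/F = 0.5000: g = -0.13457, g' = -0.5134 → V/F = 0.2379
  V/F = 0.2379: g = -0.01683, g' = -0.4071 → V/F = 0.1965
  V/F = 0.1965: g = -0.00014, g' = -0.4008 → V/F = 0.1962
Converged at V/F = 0.1962.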